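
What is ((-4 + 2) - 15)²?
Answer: 289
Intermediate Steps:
((-4 + 2) - 15)² = (-2 - 15)² = (-17)² = 289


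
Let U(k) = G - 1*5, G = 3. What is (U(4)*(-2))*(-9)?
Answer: -36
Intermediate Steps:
U(k) = -2 (U(k) = 3 - 1*5 = 3 - 5 = -2)
(U(4)*(-2))*(-9) = -2*(-2)*(-9) = 4*(-9) = -36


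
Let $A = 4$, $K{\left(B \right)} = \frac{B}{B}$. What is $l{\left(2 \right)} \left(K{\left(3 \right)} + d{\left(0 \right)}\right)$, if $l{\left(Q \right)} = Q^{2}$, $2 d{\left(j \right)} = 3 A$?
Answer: $28$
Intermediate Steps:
$K{\left(B \right)} = 1$
$d{\left(j \right)} = 6$ ($d{\left(j \right)} = \frac{3 \cdot 4}{2} = \frac{1}{2} \cdot 12 = 6$)
$l{\left(2 \right)} \left(K{\left(3 \right)} + d{\left(0 \right)}\right) = 2^{2} \left(1 + 6\right) = 4 \cdot 7 = 28$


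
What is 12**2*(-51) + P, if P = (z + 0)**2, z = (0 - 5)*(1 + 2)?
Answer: -7119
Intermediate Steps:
z = -15 (z = -5*3 = -15)
P = 225 (P = (-15 + 0)**2 = (-15)**2 = 225)
12**2*(-51) + P = 12**2*(-51) + 225 = 144*(-51) + 225 = -7344 + 225 = -7119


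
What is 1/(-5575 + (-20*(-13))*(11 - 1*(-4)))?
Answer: -1/1675 ≈ -0.00059702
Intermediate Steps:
1/(-5575 + (-20*(-13))*(11 - 1*(-4))) = 1/(-5575 + 260*(11 + 4)) = 1/(-5575 + 260*15) = 1/(-5575 + 3900) = 1/(-1675) = -1/1675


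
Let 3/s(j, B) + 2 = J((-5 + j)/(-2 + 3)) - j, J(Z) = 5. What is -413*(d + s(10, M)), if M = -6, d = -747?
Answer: 308688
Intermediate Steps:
s(j, B) = 3/(3 - j) (s(j, B) = 3/(-2 + (5 - j)) = 3/(3 - j))
-413*(d + s(10, M)) = -413*(-747 - 3/(-3 + 10)) = -413*(-747 - 3/7) = -413*(-5232/7) = 308688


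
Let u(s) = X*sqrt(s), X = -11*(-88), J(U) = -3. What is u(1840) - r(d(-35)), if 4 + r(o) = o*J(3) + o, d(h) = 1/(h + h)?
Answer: 139/35 + 3872*sqrt(115) ≈ 41527.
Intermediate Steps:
d(h) = 1/(2*h)
r(o) = -4 - 2*o (r(o) = -4 + (o*(-3) + o) = -4 + (-3*o + o) = -4 - 2*o)
X = 968
u(s) = 968*sqrt(s)
u(1840) - r(d(-35)) = 968*sqrt(1840) - (-4 - 1/(-35)) = 968*(4*sqrt(115)) - (-4 - (-1)/35) = 3872*sqrt(115) - (-4 - 2*(-1/70)) = 3872*sqrt(115) - (-4 + 1/35) = 3872*sqrt(115) - 1*(-139/35) = 3872*sqrt(115) + 139/35 = 139/35 + 3872*sqrt(115)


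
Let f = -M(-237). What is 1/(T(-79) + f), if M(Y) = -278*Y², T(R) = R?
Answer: 1/15614903 ≈ 6.4041e-8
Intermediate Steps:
f = 15614982 (f = -(-278)*(-237)² = -(-278)*56169 = -1*(-15614982) = 15614982)
1/(T(-79) + f) = 1/(-79 + 15614982) = 1/15614903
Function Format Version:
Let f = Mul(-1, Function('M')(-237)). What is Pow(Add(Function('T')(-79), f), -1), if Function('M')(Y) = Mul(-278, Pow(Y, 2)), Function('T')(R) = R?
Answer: Rational(1, 15614903) ≈ 6.4041e-8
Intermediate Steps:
f = 15614982 (f = Mul(-1, Mul(-278, Pow(-237, 2))) = Mul(-1, Mul(-278, 56169)) = Mul(-1, -15614982) = 15614982)
Pow(Add(Function('T')(-79), f), -1) = Pow(Add(-79, 15614982), -1) = Pow(15614903, -1) = Rational(1, 15614903)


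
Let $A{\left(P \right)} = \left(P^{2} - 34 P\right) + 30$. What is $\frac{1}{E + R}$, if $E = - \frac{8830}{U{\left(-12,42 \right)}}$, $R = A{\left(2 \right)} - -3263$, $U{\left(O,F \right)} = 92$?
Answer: $\frac{46}{144119} \approx 0.00031918$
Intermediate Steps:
$A{\left(P \right)} = 30 + P^{2} - 34 P$
$R = 3229$ ($R = \left(30 + 2^{2} - 68\right) - -3263 = \left(30 + 4 - 68\right) + 3263 = -34 + 3263 = 3229$)
$E = - \frac{4415}{46}$ ($E = - \frac{8830}{92} = \left(-8830\right) \frac{1}{92} = - \frac{4415}{46} \approx -95.978$)
$\frac{1}{E + R} = \frac{1}{- \frac{4415}{46} + 3229} = \frac{1}{\frac{144119}{46}} = \frac{46}{144119}$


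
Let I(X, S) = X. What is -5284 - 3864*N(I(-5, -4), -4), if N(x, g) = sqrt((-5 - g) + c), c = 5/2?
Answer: -5284 - 1932*sqrt(6) ≈ -10016.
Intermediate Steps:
c = 5/2 (c = 5*(1/2) = 5/2 ≈ 2.5000)
N(x, g) = sqrt(-5/2 - g) (N(x, g) = sqrt((-5 - g) + 5/2) = sqrt(-5/2 - g))
-5284 - 3864*N(I(-5, -4), -4) = -5284 - 3864*sqrt(-10 - 4*(-4))/2 = -5284 - 3864*sqrt(-10 + 16)/2 = -5284 - 3864*sqrt(6)/2 = -5284 - 1932*sqrt(6)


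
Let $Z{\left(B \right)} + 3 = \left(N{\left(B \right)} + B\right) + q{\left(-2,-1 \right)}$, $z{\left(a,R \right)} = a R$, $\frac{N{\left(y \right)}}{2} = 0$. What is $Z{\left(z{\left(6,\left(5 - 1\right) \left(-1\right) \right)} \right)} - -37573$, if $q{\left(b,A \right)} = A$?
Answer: $37545$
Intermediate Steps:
$N{\left(y \right)} = 0$ ($N{\left(y \right)} = 2 \cdot 0 = 0$)
$z{\left(a,R \right)} = R a$
$Z{\left(B \right)} = -4 + B$ ($Z{\left(B \right)} = -3 + \left(\left(0 + B\right) - 1\right) = -3 + \left(B - 1\right) = -3 + \left(-1 + B\right) = -4 + B$)
$Z{\left(z{\left(6,\left(5 - 1\right) \left(-1\right) \right)} \right)} - -37573 = \left(-4 + \left(5 - 1\right) \left(-1\right) 6\right) - -37573 = \left(-4 + 4 \left(-1\right) 6\right) + 37573 = \left(-4 - 24\right) + 37573 = -28 + 37573 = 37545$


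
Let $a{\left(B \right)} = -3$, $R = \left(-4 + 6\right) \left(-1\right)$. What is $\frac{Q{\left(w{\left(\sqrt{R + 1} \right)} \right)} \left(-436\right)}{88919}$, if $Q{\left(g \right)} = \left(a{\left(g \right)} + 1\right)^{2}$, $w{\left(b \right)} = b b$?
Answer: $- \frac{1744}{88919} \approx -0.019613$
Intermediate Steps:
$R = -2$ ($R = 2 \left(-1\right) = -2$)
$w{\left(b \right)} = b^{2}$
$Q{\left(g \right)} = 4$ ($Q{\left(g \right)} = \left(-3 + 1\right)^{2} = \left(-2\right)^{2} = 4$)
$\frac{Q{\left(w{\left(\sqrt{R + 1} \right)} \right)} \left(-436\right)}{88919} = \frac{4 \left(-436\right)}{88919} = \left(-1744\right) \frac{1}{88919} = - \frac{1744}{88919}$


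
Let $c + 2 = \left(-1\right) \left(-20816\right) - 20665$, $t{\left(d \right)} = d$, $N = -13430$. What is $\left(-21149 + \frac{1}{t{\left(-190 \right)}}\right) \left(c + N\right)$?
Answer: $\frac{2808799389}{10} \approx 2.8088 \cdot 10^{8}$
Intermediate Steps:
$c = 149$ ($c = -2 - -151 = -2 + \left(20816 - 20665\right) = -2 + 151 = 149$)
$\left(-21149 + \frac{1}{t{\left(-190 \right)}}\right) \left(c + N\right) = \left(-21149 + \frac{1}{-190}\right) \left(149 - 13430\right) = \left(-21149 - \frac{1}{190}\right) \left(-13281\right) = \left(- \frac{4018311}{190}\right) \left(-13281\right) = \frac{2808799389}{10}$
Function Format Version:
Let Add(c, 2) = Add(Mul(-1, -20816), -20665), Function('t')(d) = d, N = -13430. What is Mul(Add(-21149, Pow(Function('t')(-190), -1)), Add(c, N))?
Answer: Rational(2808799389, 10) ≈ 2.8088e+8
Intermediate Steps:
c = 149 (c = Add(-2, Add(Mul(-1, -20816), -20665)) = Add(-2, Add(20816, -20665)) = Add(-2, 151) = 149)
Mul(Add(-21149, Pow(Function('t')(-190), -1)), Add(c, N)) = Mul(Add(-21149, Pow(-190, -1)), Add(149, -13430)) = Mul(Add(-21149, Rational(-1, 190)), -13281) = Mul(Rational(-4018311, 190), -13281) = Rational(2808799389, 10)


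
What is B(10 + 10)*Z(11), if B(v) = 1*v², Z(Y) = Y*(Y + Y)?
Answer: 96800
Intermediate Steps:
Z(Y) = 2*Y² (Z(Y) = Y*(2*Y) = 2*Y²)
B(v) = v²
B(10 + 10)*Z(11) = (10 + 10)²*(2*11²) = 20²*(2*121) = 400*242 = 96800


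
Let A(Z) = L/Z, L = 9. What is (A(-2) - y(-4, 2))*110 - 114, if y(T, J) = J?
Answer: -829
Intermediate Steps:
A(Z) = 9/Z
(A(-2) - y(-4, 2))*110 - 114 = (9/(-2) - 1*2)*110 - 114 = (9*(-½) - 2)*110 - 114 = (-9/2 - 2)*110 - 114 = -13/2*110 - 114 = -715 - 114 = -829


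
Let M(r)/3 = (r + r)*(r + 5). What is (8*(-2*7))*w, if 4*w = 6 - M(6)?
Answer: 10920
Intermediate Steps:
M(r) = 6*r*(5 + r) (M(r) = 3*((r + r)*(r + 5)) = 3*((2*r)*(5 + r)) = 3*(2*r*(5 + r)) = 6*r*(5 + r))
w = -195/2 (w = (6 - 6*6*(5 + 6))/4 = (6 - 6*6*11)/4 = (6 - 1*396)/4 = (6 - 396)/4 = (¼)*(-390) = -195/2 ≈ -97.500)
(8*(-2*7))*w = (8*(-2*7))*(-195/2) = (8*(-14))*(-195/2) = -112*(-195/2) = 10920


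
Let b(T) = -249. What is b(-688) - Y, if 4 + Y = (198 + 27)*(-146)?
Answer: 32605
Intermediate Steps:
Y = -32854 (Y = -4 + (198 + 27)*(-146) = -4 + 225*(-146) = -4 - 32850 = -32854)
b(-688) - Y = -249 - 1*(-32854) = -249 + 32854 = 32605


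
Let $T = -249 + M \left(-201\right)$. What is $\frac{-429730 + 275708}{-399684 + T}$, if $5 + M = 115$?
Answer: $\frac{154022}{422043} \approx 0.36494$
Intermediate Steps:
$M = 110$ ($M = -5 + 115 = 110$)
$T = -22359$ ($T = -249 + 110 \left(-201\right) = -249 - 22110 = -22359$)
$\frac{-429730 + 275708}{-399684 + T} = \frac{-429730 + 275708}{-399684 - 22359} = - \frac{154022}{-422043} = \left(-154022\right) \left(- \frac{1}{422043}\right) = \frac{154022}{422043}$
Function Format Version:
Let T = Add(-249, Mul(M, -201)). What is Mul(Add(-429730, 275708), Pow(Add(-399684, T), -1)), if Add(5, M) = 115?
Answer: Rational(154022, 422043) ≈ 0.36494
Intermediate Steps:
M = 110 (M = Add(-5, 115) = 110)
T = -22359 (T = Add(-249, Mul(110, -201)) = Add(-249, -22110) = -22359)
Mul(Add(-429730, 275708), Pow(Add(-399684, T), -1)) = Mul(Add(-429730, 275708), Pow(Add(-399684, -22359), -1)) = Mul(-154022, Pow(-422043, -1)) = Mul(-154022, Rational(-1, 422043)) = Rational(154022, 422043)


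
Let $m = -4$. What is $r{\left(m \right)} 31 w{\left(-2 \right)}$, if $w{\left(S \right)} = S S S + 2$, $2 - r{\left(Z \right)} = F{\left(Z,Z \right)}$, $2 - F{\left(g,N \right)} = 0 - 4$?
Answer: $744$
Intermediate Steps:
$F{\left(g,N \right)} = 6$ ($F{\left(g,N \right)} = 2 - \left(0 - 4\right) = 2 - -4 = 2 + 4 = 6$)
$r{\left(Z \right)} = -4$ ($r{\left(Z \right)} = 2 - 6 = -4$)
$w{\left(S \right)} = 2 + S^{3}$ ($w{\left(S \right)} = S^{2} S + 2 = S^{3} + 2 = 2 + S^{3}$)
$r{\left(m \right)} 31 w{\left(-2 \right)} = \left(-4\right) 31 \left(2 + \left(-2\right)^{3}\right) = - 124 \left(2 - 8\right) = \left(-124\right) \left(-6\right) = 744$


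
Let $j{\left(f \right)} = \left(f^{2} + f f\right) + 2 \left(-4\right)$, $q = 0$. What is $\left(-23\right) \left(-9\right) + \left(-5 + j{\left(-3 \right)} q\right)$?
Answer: $202$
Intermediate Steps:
$j{\left(f \right)} = -8 + 2 f^{2}$ ($j{\left(f \right)} = \left(f^{2} + f^{2}\right) - 8 = 2 f^{2} - 8 = -8 + 2 f^{2}$)
$\left(-23\right) \left(-9\right) + \left(-5 + j{\left(-3 \right)} q\right) = \left(-23\right) \left(-9\right) - \left(5 - \left(-8 + 2 \left(-3\right)^{2}\right) 0\right) = 207 - \left(5 - \left(-8 + 2 \cdot 9\right) 0\right) = 207 - \left(5 - \left(-8 + 18\right) 0\right) = 207 + \left(-5 + 10 \cdot 0\right) = 207 + \left(-5 + 0\right) = 207 - 5 = 202$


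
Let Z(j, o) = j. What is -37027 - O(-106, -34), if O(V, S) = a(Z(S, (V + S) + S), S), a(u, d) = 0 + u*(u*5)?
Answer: -42807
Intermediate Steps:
a(u, d) = 5*u² (a(u, d) = 0 + u*(5*u) = 0 + 5*u² = 5*u²)
O(V, S) = 5*S²
-37027 - O(-106, -34) = -37027 - 5*(-34)² = -37027 - 5*1156 = -37027 - 1*5780 = -37027 - 5780 = -42807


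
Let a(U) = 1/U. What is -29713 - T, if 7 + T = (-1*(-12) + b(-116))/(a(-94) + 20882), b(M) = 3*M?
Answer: -58310083758/1962907 ≈ -29706.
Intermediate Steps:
T = -13771933/1962907 (T = -7 + (-1*(-12) + 3*(-116))/(1/(-94) + 20882) = -7 + (12 - 348)/(-1/94 + 20882) = -7 - 336/1962907/94 = -7 - 336*94/1962907 = -7 - 31584/1962907 = -13771933/1962907 ≈ -7.0161)
-29713 - T = -29713 - 1*(-13771933/1962907) = -29713 + 13771933/1962907 = -58310083758/1962907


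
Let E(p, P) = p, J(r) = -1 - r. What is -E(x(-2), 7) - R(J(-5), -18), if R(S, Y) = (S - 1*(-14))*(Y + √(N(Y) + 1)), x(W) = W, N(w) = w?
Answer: 326 - 18*I*√17 ≈ 326.0 - 74.216*I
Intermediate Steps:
R(S, Y) = (14 + S)*(Y + √(1 + Y)) (R(S, Y) = (S - 1*(-14))*(Y + √(Y + 1)) = (S + 14)*(Y + √(1 + Y)) = (14 + S)*(Y + √(1 + Y)))
-E(x(-2), 7) - R(J(-5), -18) = -1*(-2) - (14*(-18) + 14*√(1 - 18) + (-1 - 1*(-5))*(-18) + (-1 - 1*(-5))*√(1 - 18)) = 2 - (-252 + 14*√(-17) + (-1 + 5)*(-18) + (-1 + 5)*√(-17)) = 2 - (-252 + 14*(I*√17) + 4*(-18) + 4*(I*√17)) = 2 - (-252 + 14*I*√17 - 72 + 4*I*√17) = 2 - (-324 + 18*I*√17) = 2 + (324 - 18*I*√17) = 326 - 18*I*√17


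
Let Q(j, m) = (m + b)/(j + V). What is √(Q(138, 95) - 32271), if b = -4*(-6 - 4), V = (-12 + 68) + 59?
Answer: 58*I*√614031/253 ≈ 179.64*I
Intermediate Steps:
V = 115 (V = 56 + 59 = 115)
b = 40 (b = -4*(-10) = 40)
Q(j, m) = (40 + m)/(115 + j) (Q(j, m) = (m + 40)/(j + 115) = (40 + m)/(115 + j))
√(Q(138, 95) - 32271) = √((40 + 95)/(115 + 138) - 32271) = √(135/253 - 32271) = √(-8164428/253) = 58*I*√614031/253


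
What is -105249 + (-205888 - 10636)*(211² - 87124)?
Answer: 9224466723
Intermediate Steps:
-105249 + (-205888 - 10636)*(211² - 87124) = -105249 - 216524*(44521 - 87124) = -105249 - 216524*(-42603) = -105249 + 9224571972 = 9224466723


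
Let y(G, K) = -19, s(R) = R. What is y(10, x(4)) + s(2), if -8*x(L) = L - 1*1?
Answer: -17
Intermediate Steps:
x(L) = 1/8 - L/8 (x(L) = -(L - 1*1)/8 = -(L - 1)/8 = -(-1 + L)/8 = 1/8 - L/8)
y(10, x(4)) + s(2) = -19 + 2 = -17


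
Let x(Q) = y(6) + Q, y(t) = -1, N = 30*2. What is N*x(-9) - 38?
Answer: -638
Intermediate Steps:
N = 60
x(Q) = -1 + Q
N*x(-9) - 38 = 60*(-1 - 9) - 38 = 60*(-10) - 38 = -600 - 38 = -638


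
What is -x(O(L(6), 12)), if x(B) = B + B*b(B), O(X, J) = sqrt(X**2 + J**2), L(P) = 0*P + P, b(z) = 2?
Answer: -18*sqrt(5) ≈ -40.249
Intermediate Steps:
L(P) = P (L(P) = 0 + P = P)
O(X, J) = sqrt(J**2 + X**2)
x(B) = 3*B (x(B) = B + B*2 = B + 2*B = 3*B)
-x(O(L(6), 12)) = -3*sqrt(12**2 + 6**2) = -3*sqrt(144 + 36) = -3*sqrt(180) = -3*6*sqrt(5) = -18*sqrt(5)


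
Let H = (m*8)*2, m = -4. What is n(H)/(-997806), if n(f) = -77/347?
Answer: 77/346238682 ≈ 2.2239e-7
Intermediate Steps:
H = -64 (H = -4*8*2 = -32*2 = -64)
n(f) = -77/347 (n(f) = -77*1/347 = -77/347)
n(H)/(-997806) = -77/347/(-997806) = -77/347*(-1/997806) = 77/346238682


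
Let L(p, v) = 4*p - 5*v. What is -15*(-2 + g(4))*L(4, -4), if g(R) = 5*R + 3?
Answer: -11340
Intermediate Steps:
g(R) = 3 + 5*R
L(p, v) = -5*v + 4*p
-15*(-2 + g(4))*L(4, -4) = -15*(-2 + (3 + 5*4))*(-5*(-4) + 4*4) = -15*(-2 + (3 + 20))*(20 + 16) = -15*(-2 + 23)*36 = -315*36 = -15*756 = -11340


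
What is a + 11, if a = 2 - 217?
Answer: -204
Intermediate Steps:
a = -215
a + 11 = -215 + 11 = -204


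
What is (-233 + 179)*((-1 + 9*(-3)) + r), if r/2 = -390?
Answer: 43632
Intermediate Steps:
r = -780 (r = 2*(-390) = -780)
(-233 + 179)*((-1 + 9*(-3)) + r) = (-233 + 179)*((-1 + 9*(-3)) - 780) = -54*((-1 - 27) - 780) = -54*(-28 - 780) = -54*(-808) = 43632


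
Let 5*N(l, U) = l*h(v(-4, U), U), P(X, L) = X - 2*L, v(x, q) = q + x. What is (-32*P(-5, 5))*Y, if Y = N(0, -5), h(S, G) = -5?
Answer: 0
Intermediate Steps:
N(l, U) = -l (N(l, U) = (l*(-5))/5 = (-5*l)/5 = -l)
Y = 0 (Y = -1*0 = 0)
(-32*P(-5, 5))*Y = -32*(-5 - 2*5)*0 = -32*(-5 - 10)*0 = -32*(-15)*0 = 480*0 = 0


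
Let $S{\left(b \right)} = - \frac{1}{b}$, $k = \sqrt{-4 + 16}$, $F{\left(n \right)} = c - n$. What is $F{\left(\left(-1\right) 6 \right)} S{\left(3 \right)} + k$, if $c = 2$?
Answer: $- \frac{8}{3} + 2 \sqrt{3} \approx 0.79743$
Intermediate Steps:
$F{\left(n \right)} = 2 - n$
$k = 2 \sqrt{3}$ ($k = \sqrt{12} = 2 \sqrt{3} \approx 3.4641$)
$F{\left(\left(-1\right) 6 \right)} S{\left(3 \right)} + k = \left(2 - \left(-1\right) 6\right) \left(- \frac{1}{3}\right) + 2 \sqrt{3} = \left(2 - -6\right) \left(\left(-1\right) \frac{1}{3}\right) + 2 \sqrt{3} = \left(2 + 6\right) \left(- \frac{1}{3}\right) + 2 \sqrt{3} = 8 \left(- \frac{1}{3}\right) + 2 \sqrt{3} = - \frac{8}{3} + 2 \sqrt{3}$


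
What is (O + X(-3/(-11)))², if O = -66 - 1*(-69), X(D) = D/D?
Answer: 16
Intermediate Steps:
X(D) = 1
O = 3 (O = -66 + 69 = 3)
(O + X(-3/(-11)))² = (3 + 1)² = 4² = 16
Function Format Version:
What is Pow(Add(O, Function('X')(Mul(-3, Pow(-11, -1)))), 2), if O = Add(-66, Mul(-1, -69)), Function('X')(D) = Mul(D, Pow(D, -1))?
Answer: 16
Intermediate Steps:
Function('X')(D) = 1
O = 3 (O = Add(-66, 69) = 3)
Pow(Add(O, Function('X')(Mul(-3, Pow(-11, -1)))), 2) = Pow(Add(3, 1), 2) = Pow(4, 2) = 16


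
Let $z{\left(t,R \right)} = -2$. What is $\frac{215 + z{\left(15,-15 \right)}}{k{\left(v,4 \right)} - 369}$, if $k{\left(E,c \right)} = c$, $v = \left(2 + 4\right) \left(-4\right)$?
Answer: $- \frac{213}{365} \approx -0.58356$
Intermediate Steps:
$v = -24$ ($v = 6 \left(-4\right) = -24$)
$\frac{215 + z{\left(15,-15 \right)}}{k{\left(v,4 \right)} - 369} = \frac{215 - 2}{4 - 369} = \frac{213}{-365} = 213 \left(- \frac{1}{365}\right) = - \frac{213}{365}$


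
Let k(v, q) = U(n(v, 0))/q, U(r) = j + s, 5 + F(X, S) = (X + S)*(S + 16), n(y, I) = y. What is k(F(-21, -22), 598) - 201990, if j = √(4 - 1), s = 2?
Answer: -60395009/299 + √3/598 ≈ -2.0199e+5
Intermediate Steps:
F(X, S) = -5 + (16 + S)*(S + X) (F(X, S) = -5 + (X + S)*(S + 16) = -5 + (S + X)*(16 + S) = -5 + (16 + S)*(S + X))
j = √3 ≈ 1.7320
U(r) = 2 + √3 (U(r) = √3 + 2 = 2 + √3)
k(v, q) = (2 + √3)/q
k(F(-21, -22), 598) - 201990 = (2 + √3)/598 - 201990 = (1/299 + √3/598) - 201990 = -60395009/299 + √3/598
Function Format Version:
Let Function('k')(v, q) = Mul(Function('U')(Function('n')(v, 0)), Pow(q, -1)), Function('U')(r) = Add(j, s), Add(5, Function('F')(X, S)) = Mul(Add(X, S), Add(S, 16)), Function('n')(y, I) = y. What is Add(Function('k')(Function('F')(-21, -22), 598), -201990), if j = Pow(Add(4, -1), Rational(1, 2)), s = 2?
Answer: Add(Rational(-60395009, 299), Mul(Rational(1, 598), Pow(3, Rational(1, 2)))) ≈ -2.0199e+5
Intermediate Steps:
Function('F')(X, S) = Add(-5, Mul(Add(16, S), Add(S, X))) (Function('F')(X, S) = Add(-5, Mul(Add(X, S), Add(S, 16))) = Add(-5, Mul(Add(S, X), Add(16, S))) = Add(-5, Mul(Add(16, S), Add(S, X))))
j = Pow(3, Rational(1, 2)) ≈ 1.7320
Function('U')(r) = Add(2, Pow(3, Rational(1, 2))) (Function('U')(r) = Add(Pow(3, Rational(1, 2)), 2) = Add(2, Pow(3, Rational(1, 2))))
Function('k')(v, q) = Mul(Pow(q, -1), Add(2, Pow(3, Rational(1, 2)))) (Function('k')(v, q) = Mul(Add(2, Pow(3, Rational(1, 2))), Pow(q, -1)) = Mul(Pow(q, -1), Add(2, Pow(3, Rational(1, 2)))))
Add(Function('k')(Function('F')(-21, -22), 598), -201990) = Add(Mul(Pow(598, -1), Add(2, Pow(3, Rational(1, 2)))), -201990) = Add(Mul(Rational(1, 598), Add(2, Pow(3, Rational(1, 2)))), -201990) = Add(Add(Rational(1, 299), Mul(Rational(1, 598), Pow(3, Rational(1, 2)))), -201990) = Add(Rational(-60395009, 299), Mul(Rational(1, 598), Pow(3, Rational(1, 2))))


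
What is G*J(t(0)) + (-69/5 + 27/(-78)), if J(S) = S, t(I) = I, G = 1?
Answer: -1839/130 ≈ -14.146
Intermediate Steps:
G*J(t(0)) + (-69/5 + 27/(-78)) = 1*0 + (-69/5 + 27/(-78)) = 0 + (-69*1/5 + 27*(-1/78)) = 0 + (-69/5 - 9/26) = 0 - 1839/130 = -1839/130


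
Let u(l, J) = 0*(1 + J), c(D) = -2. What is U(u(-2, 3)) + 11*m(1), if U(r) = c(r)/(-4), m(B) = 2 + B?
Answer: 67/2 ≈ 33.500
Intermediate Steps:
u(l, J) = 0
U(r) = ½ (U(r) = -2/(-4) = -2*(-¼) = ½)
U(u(-2, 3)) + 11*m(1) = ½ + 11*(2 + 1) = ½ + 11*3 = ½ + 33 = 67/2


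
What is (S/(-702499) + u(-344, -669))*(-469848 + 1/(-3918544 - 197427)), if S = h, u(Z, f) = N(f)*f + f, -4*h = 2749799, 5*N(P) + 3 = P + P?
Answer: -693860722144275539692333/8261330032940 ≈ -8.3989e+10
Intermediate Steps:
N(P) = -⅗ + 2*P/5 (N(P) = -⅗ + (P + P)/5 = -⅗ + (2*P)/5 = -⅗ + 2*P/5)
h = -2749799/4 (h = -¼*2749799 = -2749799/4 ≈ -6.8745e+5)
u(Z, f) = f + f*(-⅗ + 2*f/5) (u(Z, f) = (-⅗ + 2*f/5)*f + f = f*(-⅗ + 2*f/5) + f = f + f*(-⅗ + 2*f/5))
S = -2749799/4 ≈ -6.8745e+5
(S/(-702499) + u(-344, -669))*(-469848 + 1/(-3918544 - 197427)) = (-2749799/4/(-702499) + (⅖)*(-669)*(1 - 669))*(-469848 + 1/(-3918544 - 197427)) = (-2749799/4*(-1/702499) + (⅖)*(-669)*(-668))*(-469848 + 1/(-4115971)) = (2749799/2809996 + 893784/5)*(-469848 - 1/4115971) = (2511543213859/14049980)*(-1933880742409/4115971) = -693860722144275539692333/8261330032940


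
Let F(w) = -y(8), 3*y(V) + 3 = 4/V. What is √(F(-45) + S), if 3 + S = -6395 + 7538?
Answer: 37*√30/6 ≈ 33.776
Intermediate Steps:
y(V) = -1 + 4/(3*V) (y(V) = -1 + (4/V)/3 = -1 + 4/(3*V))
S = 1140 (S = -3 + (-6395 + 7538) = -3 + 1143 = 1140)
F(w) = ⅚ (F(w) = -(4/3 - 1*8)/8 = -(4/3 - 8)/8 = -(-20)/(8*3) = -1*(-⅚) = ⅚)
√(F(-45) + S) = √(⅚ + 1140) = √(6845/6) = 37*√30/6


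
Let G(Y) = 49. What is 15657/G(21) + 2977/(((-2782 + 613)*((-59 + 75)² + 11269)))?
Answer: 391389234452/1224888525 ≈ 319.53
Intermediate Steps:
15657/G(21) + 2977/(((-2782 + 613)*((-59 + 75)² + 11269))) = 15657/49 + 2977/(((-2782 + 613)*((-59 + 75)² + 11269))) = 15657*(1/49) + 2977/((-2169*(16² + 11269))) = 15657/49 + 2977/((-2169*(256 + 11269))) = 15657/49 + 2977/((-2169*11525)) = 15657/49 + 2977/(-24997725) = 15657/49 + 2977*(-1/24997725) = 15657/49 - 2977/24997725 = 391389234452/1224888525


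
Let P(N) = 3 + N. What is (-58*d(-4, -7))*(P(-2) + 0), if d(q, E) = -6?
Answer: 348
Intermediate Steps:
(-58*d(-4, -7))*(P(-2) + 0) = (-58*(-6))*((3 - 2) + 0) = 348*(1 + 0) = 348*1 = 348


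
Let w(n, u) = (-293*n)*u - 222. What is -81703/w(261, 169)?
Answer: 81703/12924159 ≈ 0.0063217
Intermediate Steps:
w(n, u) = -222 - 293*n*u (w(n, u) = -293*n*u - 222 = -222 - 293*n*u)
-81703/w(261, 169) = -81703/(-222 - 293*261*169) = -81703/(-222 - 12923937) = -81703/(-12924159) = -81703*(-1/12924159) = 81703/12924159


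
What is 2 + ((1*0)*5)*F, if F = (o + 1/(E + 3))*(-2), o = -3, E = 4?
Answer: 2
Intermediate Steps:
F = 40/7 (F = (-3 + 1/(4 + 3))*(-2) = (-3 + 1/7)*(-2) = -20/7*(-2) = 40/7 ≈ 5.7143)
2 + ((1*0)*5)*F = 2 + ((1*0)*5)*(40/7) = 2 + (0*5)*(40/7) = 2 + 0*(40/7) = 2 + 0 = 2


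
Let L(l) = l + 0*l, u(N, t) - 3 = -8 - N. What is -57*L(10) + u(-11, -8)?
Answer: -564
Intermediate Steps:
u(N, t) = -5 - N (u(N, t) = 3 + (-8 - N) = -5 - N)
L(l) = l (L(l) = l + 0 = l)
-57*L(10) + u(-11, -8) = -57*10 + (-5 - 1*(-11)) = -570 + (-5 + 11) = -570 + 6 = -564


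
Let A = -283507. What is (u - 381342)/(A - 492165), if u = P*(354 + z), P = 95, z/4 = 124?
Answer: 37574/96959 ≈ 0.38752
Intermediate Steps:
z = 496 (z = 4*124 = 496)
u = 80750 (u = 95*(354 + 496) = 95*850 = 80750)
(u - 381342)/(A - 492165) = (80750 - 381342)/(-283507 - 492165) = -300592/(-775672) = -300592*(-1/775672) = 37574/96959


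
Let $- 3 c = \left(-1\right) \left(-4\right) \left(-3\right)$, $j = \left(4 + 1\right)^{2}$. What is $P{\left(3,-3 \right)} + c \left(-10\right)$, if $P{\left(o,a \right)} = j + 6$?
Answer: $-9$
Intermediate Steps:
$j = 25$ ($j = 5^{2} = 25$)
$P{\left(o,a \right)} = 31$ ($P{\left(o,a \right)} = 25 + 6 = 31$)
$c = 4$ ($c = - \frac{\left(-1\right) \left(-4\right) \left(-3\right)}{3} = - \frac{4 \left(-3\right)}{3} = \left(- \frac{1}{3}\right) \left(-12\right) = 4$)
$P{\left(3,-3 \right)} + c \left(-10\right) = 31 + 4 \left(-10\right) = 31 - 40 = -9$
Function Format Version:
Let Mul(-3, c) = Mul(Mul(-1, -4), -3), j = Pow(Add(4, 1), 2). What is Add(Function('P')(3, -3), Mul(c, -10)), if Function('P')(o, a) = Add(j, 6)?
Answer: -9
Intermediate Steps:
j = 25 (j = Pow(5, 2) = 25)
Function('P')(o, a) = 31 (Function('P')(o, a) = Add(25, 6) = 31)
c = 4 (c = Mul(Rational(-1, 3), Mul(Mul(-1, -4), -3)) = Mul(Rational(-1, 3), Mul(4, -3)) = Mul(Rational(-1, 3), -12) = 4)
Add(Function('P')(3, -3), Mul(c, -10)) = Add(31, Mul(4, -10)) = Add(31, -40) = -9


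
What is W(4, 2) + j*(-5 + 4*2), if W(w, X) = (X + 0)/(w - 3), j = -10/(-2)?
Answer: 17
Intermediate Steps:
j = 5 (j = -10*(-½) = 5)
W(w, X) = X/(-3 + w)
W(4, 2) + j*(-5 + 4*2) = 2/(-3 + 4) + 5*(-5 + 4*2) = 2/1 + 5*(-5 + 8) = 2*1 + 5*3 = 2 + 15 = 17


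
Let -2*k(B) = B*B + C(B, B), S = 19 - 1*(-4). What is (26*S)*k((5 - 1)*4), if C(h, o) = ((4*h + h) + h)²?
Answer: -2832128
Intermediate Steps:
S = 23 (S = 19 + 4 = 23)
C(h, o) = 36*h² (C(h, o) = (5*h + h)² = (6*h)² = 36*h²)
k(B) = -37*B²/2 (k(B) = -(B*B + 36*B²)/2 = -(B² + 36*B²)/2 = -37*B²/2)
(26*S)*k((5 - 1)*4) = (26*23)*(-37*16*(5 - 1)²/2) = 598*(-37*(4*4)²/2) = 598*(-37/2*16²) = 598*(-37/2*256) = 598*(-4736) = -2832128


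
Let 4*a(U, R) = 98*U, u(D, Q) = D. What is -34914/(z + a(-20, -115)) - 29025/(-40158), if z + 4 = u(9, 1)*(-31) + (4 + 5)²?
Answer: 19752246/385963 ≈ 51.177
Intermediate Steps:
a(U, R) = 49*U/2 (a(U, R) = (98*U)/4 = 49*U/2)
z = -202 (z = -4 + (9*(-31) + (4 + 5)²) = -4 + (-279 + 9²) = -4 + (-279 + 81) = -4 - 198 = -202)
-34914/(z + a(-20, -115)) - 29025/(-40158) = -34914/(-202 + (49/2)*(-20)) - 29025/(-40158) = -34914/(-202 - 490) - 29025*(-1/40158) = -34914/(-692) + 3225/4462 = -34914*(-1/692) + 3225/4462 = 17457/346 + 3225/4462 = 19752246/385963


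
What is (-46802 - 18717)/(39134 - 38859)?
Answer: -65519/275 ≈ -238.25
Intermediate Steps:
(-46802 - 18717)/(39134 - 38859) = -65519/275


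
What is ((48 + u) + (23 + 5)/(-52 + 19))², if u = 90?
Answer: 20484676/1089 ≈ 18811.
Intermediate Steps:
((48 + u) + (23 + 5)/(-52 + 19))² = ((48 + 90) + (23 + 5)/(-52 + 19))² = (138 + 28/(-33))² = (138 + 28*(-1/33))² = (138 - 28/33)² = (4526/33)² = 20484676/1089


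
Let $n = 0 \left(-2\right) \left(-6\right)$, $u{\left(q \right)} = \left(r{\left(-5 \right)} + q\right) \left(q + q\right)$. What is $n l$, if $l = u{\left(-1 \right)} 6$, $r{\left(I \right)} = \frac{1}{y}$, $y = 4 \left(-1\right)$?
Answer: $0$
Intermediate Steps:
$y = -4$
$r{\left(I \right)} = - \frac{1}{4}$ ($r{\left(I \right)} = \frac{1}{-4} = - \frac{1}{4}$)
$u{\left(q \right)} = 2 q \left(- \frac{1}{4} + q\right)$ ($u{\left(q \right)} = \left(- \frac{1}{4} + q\right) \left(q + q\right) = \left(- \frac{1}{4} + q\right) 2 q = 2 q \left(- \frac{1}{4} + q\right)$)
$n = 0$ ($n = 0 \left(-6\right) = 0$)
$l = 15$ ($l = \frac{1}{2} \left(-1\right) \left(-1 + 4 \left(-1\right)\right) 6 = \frac{1}{2} \left(-1\right) \left(-1 - 4\right) 6 = \frac{1}{2} \left(-1\right) \left(-5\right) 6 = \frac{5}{2} \cdot 6 = 15$)
$n l = 0 \cdot 15 = 0$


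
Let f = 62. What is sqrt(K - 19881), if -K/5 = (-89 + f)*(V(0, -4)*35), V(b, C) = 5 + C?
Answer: 6*I*sqrt(421) ≈ 123.11*I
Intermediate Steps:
K = 4725 (K = -5*(-89 + 62)*(5 - 4)*35 = -(-135)*1*35 = -(-135)*35 = -5*(-945) = 4725)
sqrt(K - 19881) = sqrt(4725 - 19881) = sqrt(-15156) = 6*I*sqrt(421)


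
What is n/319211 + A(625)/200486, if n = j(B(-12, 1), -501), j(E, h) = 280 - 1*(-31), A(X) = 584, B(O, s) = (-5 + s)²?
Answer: 124385185/31998668273 ≈ 0.0038872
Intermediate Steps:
j(E, h) = 311 (j(E, h) = 280 + 31 = 311)
n = 311
n/319211 + A(625)/200486 = 311/319211 + 584/200486 = 311*(1/319211) + 584*(1/200486) = 311/319211 + 292/100243 = 124385185/31998668273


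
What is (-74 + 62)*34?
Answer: -408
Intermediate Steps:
(-74 + 62)*34 = -12*34 = -408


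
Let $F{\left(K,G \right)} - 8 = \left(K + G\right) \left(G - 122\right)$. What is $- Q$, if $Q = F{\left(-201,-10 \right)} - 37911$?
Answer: $10051$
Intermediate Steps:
$F{\left(K,G \right)} = 8 + \left(-122 + G\right) \left(G + K\right)$ ($F{\left(K,G \right)} = 8 + \left(K + G\right) \left(G - 122\right) = 8 + \left(G + K\right) \left(-122 + G\right) = 8 + \left(-122 + G\right) \left(G + K\right)$)
$Q = -10051$ ($Q = \left(8 + \left(-10\right)^{2} - -1220 - -24522 - -2010\right) - 37911 = \left(8 + 100 + 1220 + 24522 + 2010\right) - 37911 = 27860 - 37911 = -10051$)
$- Q = \left(-1\right) \left(-10051\right) = 10051$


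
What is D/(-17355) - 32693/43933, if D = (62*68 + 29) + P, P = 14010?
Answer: -91292262/50830481 ≈ -1.7960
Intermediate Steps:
D = 18255 (D = (62*68 + 29) + 14010 = (4216 + 29) + 14010 = 4245 + 14010 = 18255)
D/(-17355) - 32693/43933 = 18255/(-17355) - 32693/43933 = 18255*(-1/17355) - 32693*1/43933 = -1217/1157 - 32693/43933 = -91292262/50830481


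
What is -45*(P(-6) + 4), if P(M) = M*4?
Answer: 900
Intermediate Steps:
P(M) = 4*M
-45*(P(-6) + 4) = -45*(4*(-6) + 4) = -45*(-24 + 4) = -45*(-20) = 900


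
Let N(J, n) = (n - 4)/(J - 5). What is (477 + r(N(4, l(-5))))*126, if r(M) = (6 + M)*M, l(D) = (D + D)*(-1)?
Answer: 60102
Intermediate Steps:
l(D) = -2*D (l(D) = (2*D)*(-1) = -2*D)
N(J, n) = (-4 + n)/(-5 + J)
r(M) = M*(6 + M)
(477 + r(N(4, l(-5))))*126 = (477 + ((-4 - 2*(-5))/(-5 + 4))*(6 + (-4 - 2*(-5))/(-5 + 4)))*126 = (477 + ((-4 + 10)/(-1))*(6 + (-4 + 10)/(-1)))*126 = (477 + (-1*6)*(6 - 1*6))*126 = (477 - 6*(6 - 6))*126 = (477 - 6*0)*126 = (477 + 0)*126 = 477*126 = 60102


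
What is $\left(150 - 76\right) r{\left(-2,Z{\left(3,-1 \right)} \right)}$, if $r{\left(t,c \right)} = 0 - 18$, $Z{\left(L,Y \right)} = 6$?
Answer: $-1332$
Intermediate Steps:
$r{\left(t,c \right)} = -18$ ($r{\left(t,c \right)} = 0 - 18 = -18$)
$\left(150 - 76\right) r{\left(-2,Z{\left(3,-1 \right)} \right)} = \left(150 - 76\right) \left(-18\right) = 74 \left(-18\right) = -1332$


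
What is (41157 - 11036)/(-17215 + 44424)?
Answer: 331/299 ≈ 1.1070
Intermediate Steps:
(41157 - 11036)/(-17215 + 44424) = 30121/27209 = 30121*(1/27209) = 331/299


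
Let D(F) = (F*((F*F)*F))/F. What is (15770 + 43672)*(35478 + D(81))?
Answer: 33698799198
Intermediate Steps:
D(F) = F³ (D(F) = (F*(F²*F))/F = (F*F³)/F = F⁴/F = F³)
(15770 + 43672)*(35478 + D(81)) = (15770 + 43672)*(35478 + 81³) = 59442*(35478 + 531441) = 59442*566919 = 33698799198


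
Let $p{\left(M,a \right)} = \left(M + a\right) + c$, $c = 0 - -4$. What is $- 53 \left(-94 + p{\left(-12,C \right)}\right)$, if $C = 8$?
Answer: $4982$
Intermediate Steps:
$c = 4$ ($c = 0 + 4 = 4$)
$p{\left(M,a \right)} = 4 + M + a$ ($p{\left(M,a \right)} = \left(M + a\right) + 4 = 4 + M + a$)
$- 53 \left(-94 + p{\left(-12,C \right)}\right) = - 53 \left(-94 + \left(4 - 12 + 8\right)\right) = - 53 \left(-94 + 0\right) = \left(-53\right) \left(-94\right) = 4982$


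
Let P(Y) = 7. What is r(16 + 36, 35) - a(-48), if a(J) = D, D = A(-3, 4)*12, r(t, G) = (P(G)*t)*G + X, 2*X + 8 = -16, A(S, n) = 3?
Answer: 12692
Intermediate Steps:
X = -12 (X = -4 + (½)*(-16) = -4 - 8 = -12)
r(t, G) = -12 + 7*G*t (r(t, G) = (7*t)*G - 12 = 7*G*t - 12 = -12 + 7*G*t)
D = 36 (D = 3*12 = 36)
a(J) = 36
r(16 + 36, 35) - a(-48) = (-12 + 7*35*(16 + 36)) - 1*36 = (-12 + 7*35*52) - 36 = (-12 + 12740) - 36 = 12728 - 36 = 12692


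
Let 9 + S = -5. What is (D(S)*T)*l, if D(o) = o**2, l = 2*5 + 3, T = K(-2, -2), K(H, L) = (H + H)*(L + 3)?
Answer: -10192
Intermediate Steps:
S = -14 (S = -9 - 5 = -14)
K(H, L) = 2*H*(3 + L) (K(H, L) = (2*H)*(3 + L) = 2*H*(3 + L))
T = -4 (T = 2*(-2)*(3 - 2) = 2*(-2)*1 = -4)
l = 13 (l = 10 + 3 = 13)
(D(S)*T)*l = ((-14)**2*(-4))*13 = (196*(-4))*13 = -784*13 = -10192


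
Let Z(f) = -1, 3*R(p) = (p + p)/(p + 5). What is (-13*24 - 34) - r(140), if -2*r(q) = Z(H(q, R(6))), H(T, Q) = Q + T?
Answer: -693/2 ≈ -346.50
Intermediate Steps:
R(p) = 2*p/(3*(5 + p)) (R(p) = ((p + p)/(p + 5))/3 = ((2*p)/(5 + p))/3 = (2*p/(5 + p))/3 = 2*p/(3*(5 + p)))
r(q) = 1/2 (r(q) = -1/2*(-1) = 1/2)
(-13*24 - 34) - r(140) = (-13*24 - 34) - 1*1/2 = (-312 - 34) - 1/2 = -346 - 1/2 = -693/2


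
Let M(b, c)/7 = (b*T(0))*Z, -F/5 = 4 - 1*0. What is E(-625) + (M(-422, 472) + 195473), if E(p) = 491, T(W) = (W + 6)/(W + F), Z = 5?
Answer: 200395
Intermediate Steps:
F = -20 (F = -5*(4 - 1*0) = -5*(4 + 0) = -5*4 = -20)
T(W) = (6 + W)/(-20 + W) (T(W) = (W + 6)/(W - 20) = (6 + W)/(-20 + W))
M(b, c) = -21*b/2 (M(b, c) = 7*((b*((6 + 0)/(-20 + 0)))*5) = 7*((b*(6/(-20)))*5) = 7*((b*(-1/20*6))*5) = 7*((b*(-3/10))*5) = 7*(-3*b/10*5) = 7*(-3*b/2) = -21*b/2)
E(-625) + (M(-422, 472) + 195473) = 491 + (-21/2*(-422) + 195473) = 491 + (4431 + 195473) = 491 + 199904 = 200395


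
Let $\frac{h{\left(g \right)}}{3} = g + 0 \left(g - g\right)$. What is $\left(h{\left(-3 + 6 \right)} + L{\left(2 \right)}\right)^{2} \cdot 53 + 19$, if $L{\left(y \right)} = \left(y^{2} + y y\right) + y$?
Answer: $19152$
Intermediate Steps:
$h{\left(g \right)} = 3 g$ ($h{\left(g \right)} = 3 \left(g + 0 \left(g - g\right)\right) = 3 \left(g + 0 \cdot 0\right) = 3 \left(g + 0\right) = 3 g$)
$L{\left(y \right)} = y + 2 y^{2}$ ($L{\left(y \right)} = \left(y^{2} + y^{2}\right) + y = 2 y^{2} + y = y + 2 y^{2}$)
$\left(h{\left(-3 + 6 \right)} + L{\left(2 \right)}\right)^{2} \cdot 53 + 19 = \left(3 \left(-3 + 6\right) + 2 \left(1 + 2 \cdot 2\right)\right)^{2} \cdot 53 + 19 = \left(3 \cdot 3 + 2 \left(1 + 4\right)\right)^{2} \cdot 53 + 19 = \left(9 + 2 \cdot 5\right)^{2} \cdot 53 + 19 = \left(9 + 10\right)^{2} \cdot 53 + 19 = 19^{2} \cdot 53 + 19 = 361 \cdot 53 + 19 = 19133 + 19 = 19152$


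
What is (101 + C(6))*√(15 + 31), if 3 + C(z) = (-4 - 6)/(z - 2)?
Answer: 191*√46/2 ≈ 647.71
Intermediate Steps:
C(z) = -3 - 10/(-2 + z) (C(z) = -3 + (-4 - 6)/(z - 2) = -3 - 10/(-2 + z))
(101 + C(6))*√(15 + 31) = (101 + (-4 - 3*6)/(-2 + 6))*√(15 + 31) = (101 + (-4 - 18)/4)*√46 = (101 + (¼)*(-22))*√46 = (101 - 11/2)*√46 = 191*√46/2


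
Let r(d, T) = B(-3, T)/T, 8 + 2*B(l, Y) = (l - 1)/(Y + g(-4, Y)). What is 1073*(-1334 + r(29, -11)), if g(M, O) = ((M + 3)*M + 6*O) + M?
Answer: -1212052216/847 ≈ -1.4310e+6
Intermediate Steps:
g(M, O) = M + 6*O + M*(3 + M) (g(M, O) = ((3 + M)*M + 6*O) + M = (M*(3 + M) + 6*O) + M = (6*O + M*(3 + M)) + M = M + 6*O + M*(3 + M))
B(l, Y) = -4 + (-1 + l)/(14*Y) (B(l, Y) = -4 + ((l - 1)/(Y + ((-4)² + 4*(-4) + 6*Y)))/2 = -4 + ((-1 + l)/(Y + (16 - 16 + 6*Y)))/2 = -4 + ((-1 + l)/(Y + 6*Y))/2 = -4 + ((-1 + l)/((7*Y)))/2 = -4 + ((-1 + l)*(1/(7*Y)))/2 = -4 + ((-1 + l)/(7*Y))/2 = -4 + (-1 + l)/(14*Y))
r(d, T) = (-4 - 56*T)/(14*T²) (r(d, T) = ((-1 - 3 - 56*T)/(14*T))/T = ((-4 - 56*T)/(14*T))/T = (-4 - 56*T)/(14*T²))
1073*(-1334 + r(29, -11)) = 1073*(-1334 + (2/7)*(-1 - 14*(-11))/(-11)²) = 1073*(-1334 + (2/7)*(1/121)*(-1 + 154)) = 1073*(-1334 + (2/7)*(1/121)*153) = 1073*(-1334 + 306/847) = 1073*(-1129592/847) = -1212052216/847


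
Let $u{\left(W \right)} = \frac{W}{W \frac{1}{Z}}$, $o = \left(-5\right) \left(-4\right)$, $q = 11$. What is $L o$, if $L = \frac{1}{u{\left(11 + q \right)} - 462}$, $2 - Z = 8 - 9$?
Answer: $- \frac{20}{459} \approx -0.043573$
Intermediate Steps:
$Z = 3$ ($Z = 2 - \left(8 - 9\right) = 2 - -1 = 2 + 1 = 3$)
$o = 20$
$u{\left(W \right)} = 3$ ($u{\left(W \right)} = \frac{W}{W \frac{1}{3}} = \frac{W}{\frac{1}{3} W} = W \frac{3}{W} = 3$)
$L = - \frac{1}{459}$ ($L = \frac{1}{3 - 462} = \frac{1}{-459} = - \frac{1}{459} \approx -0.0021787$)
$L o = \left(- \frac{1}{459}\right) 20 = - \frac{20}{459}$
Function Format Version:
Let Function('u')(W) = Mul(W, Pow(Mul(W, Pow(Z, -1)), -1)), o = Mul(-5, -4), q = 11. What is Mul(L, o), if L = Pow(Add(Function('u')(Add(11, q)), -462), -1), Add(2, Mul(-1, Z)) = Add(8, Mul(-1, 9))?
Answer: Rational(-20, 459) ≈ -0.043573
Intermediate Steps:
Z = 3 (Z = Add(2, Mul(-1, Add(8, Mul(-1, 9)))) = Add(2, Mul(-1, Add(8, -9))) = Add(2, Mul(-1, -1)) = Add(2, 1) = 3)
o = 20
Function('u')(W) = 3 (Function('u')(W) = Mul(W, Pow(Mul(W, Pow(3, -1)), -1)) = Mul(W, Pow(Mul(W, Rational(1, 3)), -1)) = Mul(W, Pow(Mul(Rational(1, 3), W), -1)) = Mul(W, Mul(3, Pow(W, -1))) = 3)
L = Rational(-1, 459) (L = Pow(Add(3, -462), -1) = Pow(-459, -1) = Rational(-1, 459) ≈ -0.0021787)
Mul(L, o) = Mul(Rational(-1, 459), 20) = Rational(-20, 459)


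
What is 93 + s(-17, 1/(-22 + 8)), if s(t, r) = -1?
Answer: 92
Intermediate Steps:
93 + s(-17, 1/(-22 + 8)) = 93 - 1 = 92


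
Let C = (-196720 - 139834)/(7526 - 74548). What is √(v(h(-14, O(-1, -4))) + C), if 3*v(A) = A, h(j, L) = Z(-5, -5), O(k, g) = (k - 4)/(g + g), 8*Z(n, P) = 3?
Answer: 3*√10274673666/134044 ≈ 2.2686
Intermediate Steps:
Z(n, P) = 3/8 (Z(n, P) = (⅛)*3 = 3/8)
O(k, g) = (-4 + k)/(2*g) (O(k, g) = (-4 + k)/((2*g)) = (-4 + k)*(1/(2*g)) = (-4 + k)/(2*g))
h(j, L) = 3/8
v(A) = A/3
C = 168277/33511 (C = -336554/(-67022) = -336554*(-1/67022) = 168277/33511 ≈ 5.0215)
√(v(h(-14, O(-1, -4))) + C) = √((⅓)*(3/8) + 168277/33511) = √(⅛ + 168277/33511) = √(1379727/268088) = 3*√10274673666/134044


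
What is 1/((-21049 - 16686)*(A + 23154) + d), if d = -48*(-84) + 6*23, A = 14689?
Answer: -1/1428001435 ≈ -7.0028e-10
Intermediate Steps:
d = 4170 (d = 4032 + 138 = 4170)
1/((-21049 - 16686)*(A + 23154) + d) = 1/((-21049 - 16686)*(14689 + 23154) + 4170) = 1/(-37735*37843 + 4170) = 1/(-1428005605 + 4170) = 1/(-1428001435) = -1/1428001435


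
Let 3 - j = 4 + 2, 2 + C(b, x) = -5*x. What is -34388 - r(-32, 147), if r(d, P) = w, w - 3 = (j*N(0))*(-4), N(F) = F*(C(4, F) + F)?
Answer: -34391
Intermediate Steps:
C(b, x) = -2 - 5*x
j = -3 (j = 3 - (4 + 2) = 3 - 1*6 = 3 - 6 = -3)
N(F) = F*(-2 - 4*F) (N(F) = F*((-2 - 5*F) + F) = F*(-2 - 4*F))
w = 3 (w = 3 - (-6)*0*(1 + 2*0)*(-4) = 3 - (-6)*0*(1 + 0)*(-4) = 3 - (-6)*0*(-4) = 3 - 3*0*(-4) = 3 + 0*(-4) = 3 + 0 = 3)
r(d, P) = 3
-34388 - r(-32, 147) = -34388 - 1*3 = -34388 - 3 = -34391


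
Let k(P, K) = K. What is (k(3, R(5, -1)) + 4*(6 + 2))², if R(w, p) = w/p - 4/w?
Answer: 17161/25 ≈ 686.44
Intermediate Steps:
R(w, p) = -4/w + w/p
(k(3, R(5, -1)) + 4*(6 + 2))² = ((-4/5 + 5/(-1)) + 4*(6 + 2))² = ((-4*⅕ + 5*(-1)) + 4*8)² = ((-⅘ - 5) + 32)² = (-29/5 + 32)² = (131/5)² = 17161/25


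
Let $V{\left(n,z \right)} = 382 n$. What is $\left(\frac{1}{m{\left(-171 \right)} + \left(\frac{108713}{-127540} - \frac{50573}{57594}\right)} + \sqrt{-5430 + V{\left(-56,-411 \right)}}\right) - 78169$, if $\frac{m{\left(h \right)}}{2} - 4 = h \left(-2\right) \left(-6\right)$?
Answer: $- \frac{1176444941146840099}{15050019028951} + i \sqrt{26822} \approx -78169.0 + 163.77 i$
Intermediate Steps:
$m{\left(h \right)} = 8 + 24 h$ ($m{\left(h \right)} = 8 + 2 h \left(-2\right) \left(-6\right) = 8 + 2 - 2 h \left(-6\right) = 8 + 2 \cdot 12 h = 8 + 24 h$)
$\left(\frac{1}{m{\left(-171 \right)} + \left(\frac{108713}{-127540} - \frac{50573}{57594}\right)} + \sqrt{-5430 + V{\left(-56,-411 \right)}}\right) - 78169 = \left(\frac{1}{\left(8 + 24 \left(-171\right)\right) + \left(\frac{108713}{-127540} - \frac{50573}{57594}\right)} + \sqrt{-5430 + 382 \left(-56\right)}\right) - 78169 = \left(\frac{1}{\left(8 - 4104\right) + \left(108713 \left(- \frac{1}{127540}\right) - \frac{50573}{57594}\right)} + \sqrt{-5430 - 21392}\right) - 78169 = \left(\frac{1}{-4096 - \frac{6355648471}{3672769380}} + \sqrt{-26822}\right) - 78169 = \left(\frac{1}{-4096 - \frac{6355648471}{3672769380}} + i \sqrt{26822}\right) - 78169 = \left(\frac{1}{- \frac{15050019028951}{3672769380}} + i \sqrt{26822}\right) - 78169 = \left(- \frac{3672769380}{15050019028951} + i \sqrt{26822}\right) - 78169 = - \frac{1176444941146840099}{15050019028951} + i \sqrt{26822}$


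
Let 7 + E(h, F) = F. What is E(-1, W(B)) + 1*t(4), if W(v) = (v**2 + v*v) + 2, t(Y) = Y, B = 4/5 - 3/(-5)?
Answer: 73/25 ≈ 2.9200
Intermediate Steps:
B = 7/5 (B = 4*(1/5) - 3*(-1/5) = 4/5 + 3/5 = 7/5 ≈ 1.4000)
W(v) = 2 + 2*v**2 (W(v) = (v**2 + v**2) + 2 = 2*v**2 + 2 = 2 + 2*v**2)
E(h, F) = -7 + F
E(-1, W(B)) + 1*t(4) = (-7 + (2 + 2*(7/5)**2)) + 1*4 = (-7 + (2 + 2*(49/25))) + 4 = (-7 + (2 + 98/25)) + 4 = (-7 + 148/25) + 4 = -27/25 + 4 = 73/25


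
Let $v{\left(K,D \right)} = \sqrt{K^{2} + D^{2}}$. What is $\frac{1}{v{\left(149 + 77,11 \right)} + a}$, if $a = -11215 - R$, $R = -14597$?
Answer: $\frac{3382}{11386727} - \frac{\sqrt{51197}}{11386727} \approx 0.00027714$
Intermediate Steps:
$v{\left(K,D \right)} = \sqrt{D^{2} + K^{2}}$
$a = 3382$ ($a = -11215 - -14597 = -11215 + 14597 = 3382$)
$\frac{1}{v{\left(149 + 77,11 \right)} + a} = \frac{1}{\sqrt{11^{2} + \left(149 + 77\right)^{2}} + 3382} = \frac{1}{\sqrt{121 + 226^{2}} + 3382} = \frac{1}{\sqrt{121 + 51076} + 3382} = \frac{1}{\sqrt{51197} + 3382} = \frac{1}{3382 + \sqrt{51197}}$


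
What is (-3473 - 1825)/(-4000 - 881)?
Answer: 1766/1627 ≈ 1.0854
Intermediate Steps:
(-3473 - 1825)/(-4000 - 881) = -5298/(-4881) = -5298*(-1/4881) = 1766/1627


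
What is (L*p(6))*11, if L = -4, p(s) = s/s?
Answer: -44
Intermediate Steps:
p(s) = 1
(L*p(6))*11 = -4*1*11 = -4*11 = -44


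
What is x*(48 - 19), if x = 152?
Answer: 4408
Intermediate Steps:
x*(48 - 19) = 152*(48 - 19) = 152*29 = 4408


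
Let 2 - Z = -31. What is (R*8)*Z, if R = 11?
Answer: 2904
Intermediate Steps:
Z = 33 (Z = 2 - 1*(-31) = 2 + 31 = 33)
(R*8)*Z = (11*8)*33 = 88*33 = 2904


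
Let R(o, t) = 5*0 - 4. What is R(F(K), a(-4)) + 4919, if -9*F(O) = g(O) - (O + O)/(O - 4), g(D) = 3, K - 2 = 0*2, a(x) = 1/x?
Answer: 4915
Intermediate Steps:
K = 2 (K = 2 + 0*2 = 2 + 0 = 2)
F(O) = -⅓ + 2*O/(9*(-4 + O)) (F(O) = -(3 - (O + O)/(O - 4))/9 = -(3 - 2*O/(-4 + O))/9 = -⅓ + 2*O/(9*(-4 + O)))
R(o, t) = -4 (R(o, t) = 0 - 4 = -4)
R(F(K), a(-4)) + 4919 = -4 + 4919 = 4915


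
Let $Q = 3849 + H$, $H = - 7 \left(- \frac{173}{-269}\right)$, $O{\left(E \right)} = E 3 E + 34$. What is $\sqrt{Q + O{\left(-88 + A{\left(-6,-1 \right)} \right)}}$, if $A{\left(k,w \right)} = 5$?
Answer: $\frac{\sqrt{1776136791}}{269} \approx 156.67$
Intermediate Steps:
$O{\left(E \right)} = 34 + 3 E^{2}$ ($O{\left(E \right)} = 3 E E + 34 = 3 E^{2} + 34 = 34 + 3 E^{2}$)
$H = - \frac{1211}{269}$ ($H = - 7 \left(\left(-173\right) \left(- \frac{1}{269}\right)\right) = \left(-7\right) \frac{173}{269} = - \frac{1211}{269} \approx -4.5019$)
$Q = \frac{1034170}{269}$ ($Q = 3849 - \frac{1211}{269} = \frac{1034170}{269} \approx 3844.5$)
$\sqrt{Q + O{\left(-88 + A{\left(-6,-1 \right)} \right)}} = \sqrt{\frac{1034170}{269} + \left(34 + 3 \left(-88 + 5\right)^{2}\right)} = \sqrt{\frac{1034170}{269} + \left(34 + 3 \left(-83\right)^{2}\right)} = \sqrt{\frac{1034170}{269} + \left(34 + 3 \cdot 6889\right)} = \sqrt{\frac{1034170}{269} + \left(34 + 20667\right)} = \sqrt{\frac{1034170}{269} + 20701} = \sqrt{\frac{6602739}{269}} = \frac{\sqrt{1776136791}}{269}$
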